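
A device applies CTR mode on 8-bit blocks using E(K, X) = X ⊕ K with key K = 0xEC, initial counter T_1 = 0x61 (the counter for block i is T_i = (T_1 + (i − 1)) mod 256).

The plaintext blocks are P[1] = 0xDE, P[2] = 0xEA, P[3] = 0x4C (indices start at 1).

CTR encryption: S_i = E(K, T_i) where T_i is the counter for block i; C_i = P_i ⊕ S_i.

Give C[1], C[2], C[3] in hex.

C[1]: T = 0x61, S = E(K, T) = 0x8D; 0xDE ⊕ 0x8D = 0x53.
C[2]: T = 0x62, S = E(K, T) = 0x8E; 0xEA ⊕ 0x8E = 0x64.
C[3]: T = 0x63, S = E(K, T) = 0x8F; 0x4C ⊕ 0x8F = 0xC3.

C[1] = 0x53, C[2] = 0x64, C[3] = 0xC3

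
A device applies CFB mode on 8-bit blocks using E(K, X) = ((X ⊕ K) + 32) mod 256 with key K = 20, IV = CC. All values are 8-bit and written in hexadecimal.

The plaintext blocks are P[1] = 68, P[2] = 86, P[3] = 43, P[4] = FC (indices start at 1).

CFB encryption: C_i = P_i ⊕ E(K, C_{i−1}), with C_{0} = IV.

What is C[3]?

C[3] = 23

C[1]: E(K, CC) = 1E; 68 ⊕ 1E = 76.
C[2]: E(K, 76) = 88; 86 ⊕ 88 = 0E.
C[3]: E(K, 0E) = 60; 43 ⊕ 60 = 23.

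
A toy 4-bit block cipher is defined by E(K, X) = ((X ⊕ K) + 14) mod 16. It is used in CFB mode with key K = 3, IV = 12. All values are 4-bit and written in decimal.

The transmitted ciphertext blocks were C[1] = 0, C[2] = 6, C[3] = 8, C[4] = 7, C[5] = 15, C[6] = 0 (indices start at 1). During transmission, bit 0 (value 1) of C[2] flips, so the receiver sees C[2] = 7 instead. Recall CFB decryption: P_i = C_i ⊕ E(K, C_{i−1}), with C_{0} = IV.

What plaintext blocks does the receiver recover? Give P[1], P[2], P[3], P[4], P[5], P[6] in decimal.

P[1] = 13, P[2] = 6, P[3] = 10, P[4] = 14, P[5] = 13, P[6] = 10

Only C[2] changed, to 7. In CFB, a change in C_i flips the same bit in P_i and garbles P_{i+1}. Decrypting the received ciphertext:
P[1]: E(K, 12) = 13; 0 ⊕ 13 = 13.
P[2]: E(K, 0) = 1; 7 ⊕ 1 = 6.
P[3]: E(K, 7) = 2; 8 ⊕ 2 = 10.
P[4]: E(K, 8) = 9; 7 ⊕ 9 = 14.
P[5]: E(K, 7) = 2; 15 ⊕ 2 = 13.
P[6]: E(K, 15) = 10; 0 ⊕ 10 = 10.
Blocks that differ from the original plaintext: P[2], P[3].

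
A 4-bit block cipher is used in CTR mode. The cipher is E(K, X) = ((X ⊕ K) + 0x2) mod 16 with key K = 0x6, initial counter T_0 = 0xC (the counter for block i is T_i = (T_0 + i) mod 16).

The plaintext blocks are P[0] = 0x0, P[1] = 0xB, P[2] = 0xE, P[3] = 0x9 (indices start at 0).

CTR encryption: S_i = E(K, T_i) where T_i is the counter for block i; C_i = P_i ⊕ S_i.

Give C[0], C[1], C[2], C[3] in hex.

C[0]: T = 0xC, S = E(K, T) = 0xC; 0x0 ⊕ 0xC = 0xC.
C[1]: T = 0xD, S = E(K, T) = 0xD; 0xB ⊕ 0xD = 0x6.
C[2]: T = 0xE, S = E(K, T) = 0xA; 0xE ⊕ 0xA = 0x4.
C[3]: T = 0xF, S = E(K, T) = 0xB; 0x9 ⊕ 0xB = 0x2.

C[0] = 0xC, C[1] = 0x6, C[2] = 0x4, C[3] = 0x2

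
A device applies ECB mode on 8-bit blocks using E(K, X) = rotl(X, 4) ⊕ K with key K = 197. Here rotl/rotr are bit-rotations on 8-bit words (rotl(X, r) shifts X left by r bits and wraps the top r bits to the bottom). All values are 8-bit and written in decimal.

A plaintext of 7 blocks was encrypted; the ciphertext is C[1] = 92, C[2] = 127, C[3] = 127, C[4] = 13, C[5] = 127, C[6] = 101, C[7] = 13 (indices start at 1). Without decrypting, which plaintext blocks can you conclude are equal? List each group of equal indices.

ECB encrypts each block independently with the same key, so equal ciphertext blocks imply equal plaintext blocks.
C[2] = C[3] = C[5] = 127, so P[2] = P[3] = P[5].
C[4] = C[7] = 13, so P[4] = P[7].

P[2] = P[3] = P[5]; P[4] = P[7]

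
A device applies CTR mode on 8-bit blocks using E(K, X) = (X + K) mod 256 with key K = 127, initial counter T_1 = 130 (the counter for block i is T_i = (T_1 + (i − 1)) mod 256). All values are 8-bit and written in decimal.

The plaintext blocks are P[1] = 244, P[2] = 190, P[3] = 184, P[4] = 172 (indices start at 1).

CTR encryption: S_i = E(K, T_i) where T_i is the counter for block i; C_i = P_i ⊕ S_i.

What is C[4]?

C[1]: T = 130, S = E(K, T) = 1; 244 ⊕ 1 = 245.
C[2]: T = 131, S = E(K, T) = 2; 190 ⊕ 2 = 188.
C[3]: T = 132, S = E(K, T) = 3; 184 ⊕ 3 = 187.
C[4]: T = 133, S = E(K, T) = 4; 172 ⊕ 4 = 168.

C[4] = 168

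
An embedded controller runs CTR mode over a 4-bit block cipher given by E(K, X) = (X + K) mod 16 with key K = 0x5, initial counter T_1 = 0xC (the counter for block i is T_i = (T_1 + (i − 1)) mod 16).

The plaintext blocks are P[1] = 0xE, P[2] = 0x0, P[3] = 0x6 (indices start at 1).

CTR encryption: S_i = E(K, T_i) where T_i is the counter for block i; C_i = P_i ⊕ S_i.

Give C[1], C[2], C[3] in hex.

C[1] = 0xF, C[2] = 0x2, C[3] = 0x5

C[1]: T = 0xC, S = E(K, T) = 0x1; 0xE ⊕ 0x1 = 0xF.
C[2]: T = 0xD, S = E(K, T) = 0x2; 0x0 ⊕ 0x2 = 0x2.
C[3]: T = 0xE, S = E(K, T) = 0x3; 0x6 ⊕ 0x3 = 0x5.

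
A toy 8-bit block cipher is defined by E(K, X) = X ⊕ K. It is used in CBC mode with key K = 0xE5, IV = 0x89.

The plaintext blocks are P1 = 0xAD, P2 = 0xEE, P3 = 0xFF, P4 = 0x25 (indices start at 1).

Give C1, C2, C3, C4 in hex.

CBC encryption: C_i = E(K, P_i ⊕ C_{i−1}), with C_{0} = IV.
C1: P1 ⊕ 0x89 = 0x24; E(K, 0x24) = 0xC1.
C2: P2 ⊕ 0xC1 = 0x2F; E(K, 0x2F) = 0xCA.
C3: P3 ⊕ 0xCA = 0x35; E(K, 0x35) = 0xD0.
C4: P4 ⊕ 0xD0 = 0xF5; E(K, 0xF5) = 0x10.

C1 = 0xC1, C2 = 0xCA, C3 = 0xD0, C4 = 0x10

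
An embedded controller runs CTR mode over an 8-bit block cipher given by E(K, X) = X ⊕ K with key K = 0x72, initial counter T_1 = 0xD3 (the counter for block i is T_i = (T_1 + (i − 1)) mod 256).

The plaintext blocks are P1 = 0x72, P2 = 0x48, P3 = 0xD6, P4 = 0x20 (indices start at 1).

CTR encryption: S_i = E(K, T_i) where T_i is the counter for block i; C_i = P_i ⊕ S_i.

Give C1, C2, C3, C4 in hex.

C1 = 0xD3, C2 = 0xEE, C3 = 0x71, C4 = 0x84

C1: T = 0xD3, S = E(K, T) = 0xA1; 0x72 ⊕ 0xA1 = 0xD3.
C2: T = 0xD4, S = E(K, T) = 0xA6; 0x48 ⊕ 0xA6 = 0xEE.
C3: T = 0xD5, S = E(K, T) = 0xA7; 0xD6 ⊕ 0xA7 = 0x71.
C4: T = 0xD6, S = E(K, T) = 0xA4; 0x20 ⊕ 0xA4 = 0x84.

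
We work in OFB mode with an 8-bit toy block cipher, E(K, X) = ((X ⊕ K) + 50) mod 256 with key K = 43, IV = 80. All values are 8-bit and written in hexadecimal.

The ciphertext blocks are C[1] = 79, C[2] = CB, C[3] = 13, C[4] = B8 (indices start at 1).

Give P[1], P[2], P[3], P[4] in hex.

P[1] = 6A, P[2] = 6B, P[3] = 20, P[4] = 78

OFB decryption: S_i = E(K, S_{i−1}) with S_{0} = IV; P_i = C_i ⊕ S_i.
P[1]: S = E(K, 80) = 13; 79 ⊕ 13 = 6A.
P[2]: S = E(K, 13) = A0; CB ⊕ A0 = 6B.
P[3]: S = E(K, A0) = 33; 13 ⊕ 33 = 20.
P[4]: S = E(K, 33) = C0; B8 ⊕ C0 = 78.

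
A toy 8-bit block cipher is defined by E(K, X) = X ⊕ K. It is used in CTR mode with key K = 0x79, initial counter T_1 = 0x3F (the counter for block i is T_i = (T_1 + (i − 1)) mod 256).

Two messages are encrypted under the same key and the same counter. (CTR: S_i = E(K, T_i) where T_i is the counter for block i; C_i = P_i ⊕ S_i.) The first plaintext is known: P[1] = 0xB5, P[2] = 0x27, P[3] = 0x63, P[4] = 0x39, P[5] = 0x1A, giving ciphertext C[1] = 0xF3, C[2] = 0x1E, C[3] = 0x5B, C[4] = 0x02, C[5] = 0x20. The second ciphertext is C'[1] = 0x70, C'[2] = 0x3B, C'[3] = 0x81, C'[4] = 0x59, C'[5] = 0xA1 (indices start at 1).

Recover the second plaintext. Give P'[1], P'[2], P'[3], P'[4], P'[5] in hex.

In CTR with a reused counter, both messages share the same keystream S_i, so C_i ⊕ C'_i = P_i ⊕ P'_i and thus P'_i = P_i ⊕ C_i ⊕ C'_i.
P'[1]: 0xB5 ⊕ 0xF3 ⊕ 0x70 = 0x36.
P'[2]: 0x27 ⊕ 0x1E ⊕ 0x3B = 0x02.
P'[3]: 0x63 ⊕ 0x5B ⊕ 0x81 = 0xB9.
P'[4]: 0x39 ⊕ 0x02 ⊕ 0x59 = 0x62.
P'[5]: 0x1A ⊕ 0x20 ⊕ 0xA1 = 0x9B.

P'[1] = 0x36, P'[2] = 0x02, P'[3] = 0xB9, P'[4] = 0x62, P'[5] = 0x9B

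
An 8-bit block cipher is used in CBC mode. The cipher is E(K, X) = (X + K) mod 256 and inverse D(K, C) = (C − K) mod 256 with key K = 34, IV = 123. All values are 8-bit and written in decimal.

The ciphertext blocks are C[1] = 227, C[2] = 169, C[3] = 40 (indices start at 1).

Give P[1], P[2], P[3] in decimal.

P[1] = 186, P[2] = 100, P[3] = 175

CBC decryption: P_i = D(K, C_i) ⊕ C_{i−1}, with C_{0} = IV.
P[1]: D(K, 227) = 193; 193 ⊕ 123 = 186.
P[2]: D(K, 169) = 135; 135 ⊕ 227 = 100.
P[3]: D(K, 40) = 6; 6 ⊕ 169 = 175.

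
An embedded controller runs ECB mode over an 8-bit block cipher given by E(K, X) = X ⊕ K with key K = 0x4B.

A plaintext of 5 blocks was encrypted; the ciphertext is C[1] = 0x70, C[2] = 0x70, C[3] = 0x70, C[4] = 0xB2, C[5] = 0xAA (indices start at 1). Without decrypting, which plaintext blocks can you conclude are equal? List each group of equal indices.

ECB encrypts each block independently with the same key, so equal ciphertext blocks imply equal plaintext blocks.
C[1] = C[2] = C[3] = 0x70, so P[1] = P[2] = P[3].

P[1] = P[2] = P[3]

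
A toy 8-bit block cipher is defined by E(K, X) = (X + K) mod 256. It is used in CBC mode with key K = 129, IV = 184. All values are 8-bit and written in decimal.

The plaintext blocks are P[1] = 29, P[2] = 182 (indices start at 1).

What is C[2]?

CBC encryption: C_i = E(K, P_i ⊕ C_{i−1}), with C_{0} = IV.
C[1]: P[1] ⊕ 184 = 165; E(K, 165) = 38.
C[2]: P[2] ⊕ 38 = 144; E(K, 144) = 17.

C[2] = 17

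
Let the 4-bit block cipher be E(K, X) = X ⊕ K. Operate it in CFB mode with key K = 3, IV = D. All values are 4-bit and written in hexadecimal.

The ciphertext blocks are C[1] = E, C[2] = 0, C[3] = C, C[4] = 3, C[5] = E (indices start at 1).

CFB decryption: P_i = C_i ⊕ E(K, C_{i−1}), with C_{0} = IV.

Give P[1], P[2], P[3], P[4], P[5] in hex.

P[1] = 0, P[2] = D, P[3] = F, P[4] = C, P[5] = E

P[1]: E(K, D) = E; E ⊕ E = 0.
P[2]: E(K, E) = D; 0 ⊕ D = D.
P[3]: E(K, 0) = 3; C ⊕ 3 = F.
P[4]: E(K, C) = F; 3 ⊕ F = C.
P[5]: E(K, 3) = 0; E ⊕ 0 = E.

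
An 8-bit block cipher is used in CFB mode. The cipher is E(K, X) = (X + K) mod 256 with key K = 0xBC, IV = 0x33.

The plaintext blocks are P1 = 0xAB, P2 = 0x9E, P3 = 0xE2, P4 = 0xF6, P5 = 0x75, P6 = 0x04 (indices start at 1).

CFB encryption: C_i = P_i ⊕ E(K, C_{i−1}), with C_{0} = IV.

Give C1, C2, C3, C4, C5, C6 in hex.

C1: E(K, 0x33) = 0xEF; 0xAB ⊕ 0xEF = 0x44.
C2: E(K, 0x44) = 0x00; 0x9E ⊕ 0x00 = 0x9E.
C3: E(K, 0x9E) = 0x5A; 0xE2 ⊕ 0x5A = 0xB8.
C4: E(K, 0xB8) = 0x74; 0xF6 ⊕ 0x74 = 0x82.
C5: E(K, 0x82) = 0x3E; 0x75 ⊕ 0x3E = 0x4B.
C6: E(K, 0x4B) = 0x07; 0x04 ⊕ 0x07 = 0x03.

C1 = 0x44, C2 = 0x9E, C3 = 0xB8, C4 = 0x82, C5 = 0x4B, C6 = 0x03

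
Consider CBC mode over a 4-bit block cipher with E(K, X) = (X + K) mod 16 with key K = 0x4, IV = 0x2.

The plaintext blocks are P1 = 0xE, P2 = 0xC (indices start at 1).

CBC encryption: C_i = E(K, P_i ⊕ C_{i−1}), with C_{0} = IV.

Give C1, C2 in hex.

C1 = 0x0, C2 = 0x0

C1: P1 ⊕ 0x2 = 0xC; E(K, 0xC) = 0x0.
C2: P2 ⊕ 0x0 = 0xC; E(K, 0xC) = 0x0.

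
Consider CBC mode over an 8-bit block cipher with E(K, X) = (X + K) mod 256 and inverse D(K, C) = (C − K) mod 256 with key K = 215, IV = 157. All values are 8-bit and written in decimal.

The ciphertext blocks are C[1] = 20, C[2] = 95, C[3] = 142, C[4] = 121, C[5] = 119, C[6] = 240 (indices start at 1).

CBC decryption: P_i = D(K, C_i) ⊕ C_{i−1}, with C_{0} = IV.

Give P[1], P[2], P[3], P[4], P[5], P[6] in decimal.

P[1] = 160, P[2] = 156, P[3] = 232, P[4] = 44, P[5] = 217, P[6] = 110

P[1]: D(K, 20) = 61; 61 ⊕ 157 = 160.
P[2]: D(K, 95) = 136; 136 ⊕ 20 = 156.
P[3]: D(K, 142) = 183; 183 ⊕ 95 = 232.
P[4]: D(K, 121) = 162; 162 ⊕ 142 = 44.
P[5]: D(K, 119) = 160; 160 ⊕ 121 = 217.
P[6]: D(K, 240) = 25; 25 ⊕ 119 = 110.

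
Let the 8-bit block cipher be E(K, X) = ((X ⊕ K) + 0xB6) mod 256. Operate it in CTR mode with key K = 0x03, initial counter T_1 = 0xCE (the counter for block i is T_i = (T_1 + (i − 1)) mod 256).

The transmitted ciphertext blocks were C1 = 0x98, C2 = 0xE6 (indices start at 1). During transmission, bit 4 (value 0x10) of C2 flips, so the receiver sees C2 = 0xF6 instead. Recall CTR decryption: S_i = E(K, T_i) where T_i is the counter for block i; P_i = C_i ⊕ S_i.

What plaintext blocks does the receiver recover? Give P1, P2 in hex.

P1 = 0x1B, P2 = 0x74

Only C2 changed, to 0xF6. In CTR, a change in C_i flips the same bit in P_i only; the keystream is unaffected. Decrypting the received ciphertext:
P1: T = 0xCE, S = E(K, T) = 0x83; 0x98 ⊕ 0x83 = 0x1B.
P2: T = 0xCF, S = E(K, T) = 0x82; 0xF6 ⊕ 0x82 = 0x74.
Blocks that differ from the original plaintext: P2.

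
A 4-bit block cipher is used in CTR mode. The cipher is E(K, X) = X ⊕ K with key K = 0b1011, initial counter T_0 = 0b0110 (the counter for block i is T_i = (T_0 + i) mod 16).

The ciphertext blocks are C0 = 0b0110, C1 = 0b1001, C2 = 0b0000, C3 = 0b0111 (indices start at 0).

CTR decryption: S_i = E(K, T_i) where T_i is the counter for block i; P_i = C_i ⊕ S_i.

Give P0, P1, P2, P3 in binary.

P0 = 0b1011, P1 = 0b0101, P2 = 0b0011, P3 = 0b0101

P0: T = 0b0110, S = E(K, T) = 0b1101; 0b0110 ⊕ 0b1101 = 0b1011.
P1: T = 0b0111, S = E(K, T) = 0b1100; 0b1001 ⊕ 0b1100 = 0b0101.
P2: T = 0b1000, S = E(K, T) = 0b0011; 0b0000 ⊕ 0b0011 = 0b0011.
P3: T = 0b1001, S = E(K, T) = 0b0010; 0b0111 ⊕ 0b0010 = 0b0101.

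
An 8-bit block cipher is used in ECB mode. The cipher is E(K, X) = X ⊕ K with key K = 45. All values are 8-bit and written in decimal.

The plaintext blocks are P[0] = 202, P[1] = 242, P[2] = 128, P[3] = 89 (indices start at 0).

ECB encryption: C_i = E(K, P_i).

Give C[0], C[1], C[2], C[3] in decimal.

C[0] = 231, C[1] = 223, C[2] = 173, C[3] = 116

C[0]: E(K, 202) = 231.
C[1]: E(K, 242) = 223.
C[2]: E(K, 128) = 173.
C[3]: E(K, 89) = 116.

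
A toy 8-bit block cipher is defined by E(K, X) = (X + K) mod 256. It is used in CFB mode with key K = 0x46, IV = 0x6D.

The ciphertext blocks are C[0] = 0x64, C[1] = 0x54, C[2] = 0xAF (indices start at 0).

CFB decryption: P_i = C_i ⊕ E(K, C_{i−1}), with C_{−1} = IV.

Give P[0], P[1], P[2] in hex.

P[0] = 0xD7, P[1] = 0xFE, P[2] = 0x35

P[0]: E(K, 0x6D) = 0xB3; 0x64 ⊕ 0xB3 = 0xD7.
P[1]: E(K, 0x64) = 0xAA; 0x54 ⊕ 0xAA = 0xFE.
P[2]: E(K, 0x54) = 0x9A; 0xAF ⊕ 0x9A = 0x35.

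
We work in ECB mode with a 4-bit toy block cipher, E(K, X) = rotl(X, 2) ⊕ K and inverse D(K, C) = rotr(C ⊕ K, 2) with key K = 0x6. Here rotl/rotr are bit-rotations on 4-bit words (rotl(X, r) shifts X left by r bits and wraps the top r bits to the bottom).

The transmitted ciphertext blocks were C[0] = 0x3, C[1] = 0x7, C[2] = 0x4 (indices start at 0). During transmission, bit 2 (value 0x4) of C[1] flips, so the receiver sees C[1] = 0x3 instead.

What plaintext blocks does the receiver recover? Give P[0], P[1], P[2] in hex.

P[0] = 0x5, P[1] = 0x5, P[2] = 0x8

ECB decryption: P_i = D(K, C_i).
Only C[1] changed, to 0x3. In ECB, a change in C_i affects only P_i. Decrypting the received ciphertext:
P[0]: D(K, 0x3) = 0x5.
P[1]: D(K, 0x3) = 0x5.
P[2]: D(K, 0x4) = 0x8.
Blocks that differ from the original plaintext: P[1].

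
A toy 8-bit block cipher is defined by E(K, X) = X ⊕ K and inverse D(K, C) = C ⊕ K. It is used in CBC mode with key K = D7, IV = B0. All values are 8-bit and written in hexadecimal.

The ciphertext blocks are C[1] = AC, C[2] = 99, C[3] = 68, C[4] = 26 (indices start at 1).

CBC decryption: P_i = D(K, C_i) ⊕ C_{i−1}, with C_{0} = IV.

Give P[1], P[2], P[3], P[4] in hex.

P[1]: D(K, AC) = 7B; 7B ⊕ B0 = CB.
P[2]: D(K, 99) = 4E; 4E ⊕ AC = E2.
P[3]: D(K, 68) = BF; BF ⊕ 99 = 26.
P[4]: D(K, 26) = F1; F1 ⊕ 68 = 99.

P[1] = CB, P[2] = E2, P[3] = 26, P[4] = 99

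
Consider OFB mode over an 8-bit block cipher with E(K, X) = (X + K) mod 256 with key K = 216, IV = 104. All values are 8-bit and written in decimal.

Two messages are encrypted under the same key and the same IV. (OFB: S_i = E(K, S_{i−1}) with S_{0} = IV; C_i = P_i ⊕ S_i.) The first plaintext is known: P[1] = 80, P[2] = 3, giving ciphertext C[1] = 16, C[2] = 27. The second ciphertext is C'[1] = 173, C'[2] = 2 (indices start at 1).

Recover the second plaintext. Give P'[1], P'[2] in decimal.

P'[1] = 237, P'[2] = 26

In OFB with a reused IV, both messages share the same keystream S_i, so C_i ⊕ C'_i = P_i ⊕ P'_i and thus P'_i = P_i ⊕ C_i ⊕ C'_i.
P'[1]: 80 ⊕ 16 ⊕ 173 = 237.
P'[2]: 3 ⊕ 27 ⊕ 2 = 26.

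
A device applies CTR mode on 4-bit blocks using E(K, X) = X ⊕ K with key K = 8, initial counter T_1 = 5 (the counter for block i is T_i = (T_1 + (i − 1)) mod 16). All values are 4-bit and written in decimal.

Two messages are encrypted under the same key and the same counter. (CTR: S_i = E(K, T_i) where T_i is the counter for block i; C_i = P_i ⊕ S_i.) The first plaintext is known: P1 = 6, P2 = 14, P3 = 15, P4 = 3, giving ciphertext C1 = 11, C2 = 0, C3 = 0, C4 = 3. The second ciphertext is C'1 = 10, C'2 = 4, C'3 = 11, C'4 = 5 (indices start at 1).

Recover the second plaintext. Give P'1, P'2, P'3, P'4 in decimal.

In CTR with a reused counter, both messages share the same keystream S_i, so C_i ⊕ C'_i = P_i ⊕ P'_i and thus P'_i = P_i ⊕ C_i ⊕ C'_i.
P'1: 6 ⊕ 11 ⊕ 10 = 7.
P'2: 14 ⊕ 0 ⊕ 4 = 10.
P'3: 15 ⊕ 0 ⊕ 11 = 4.
P'4: 3 ⊕ 3 ⊕ 5 = 5.

P'1 = 7, P'2 = 10, P'3 = 4, P'4 = 5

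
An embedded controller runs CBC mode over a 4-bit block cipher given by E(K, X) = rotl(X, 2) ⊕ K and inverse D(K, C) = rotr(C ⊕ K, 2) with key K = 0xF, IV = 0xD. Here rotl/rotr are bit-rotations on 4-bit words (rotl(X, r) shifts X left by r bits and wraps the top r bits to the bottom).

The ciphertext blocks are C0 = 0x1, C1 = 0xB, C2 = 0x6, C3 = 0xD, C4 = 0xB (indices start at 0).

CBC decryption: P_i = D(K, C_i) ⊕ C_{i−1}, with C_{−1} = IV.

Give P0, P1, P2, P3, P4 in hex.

P0: D(K, 0x1) = 0xB; 0xB ⊕ 0xD = 0x6.
P1: D(K, 0xB) = 0x1; 0x1 ⊕ 0x1 = 0x0.
P2: D(K, 0x6) = 0x6; 0x6 ⊕ 0xB = 0xD.
P3: D(K, 0xD) = 0x8; 0x8 ⊕ 0x6 = 0xE.
P4: D(K, 0xB) = 0x1; 0x1 ⊕ 0xD = 0xC.

P0 = 0x6, P1 = 0x0, P2 = 0xD, P3 = 0xE, P4 = 0xC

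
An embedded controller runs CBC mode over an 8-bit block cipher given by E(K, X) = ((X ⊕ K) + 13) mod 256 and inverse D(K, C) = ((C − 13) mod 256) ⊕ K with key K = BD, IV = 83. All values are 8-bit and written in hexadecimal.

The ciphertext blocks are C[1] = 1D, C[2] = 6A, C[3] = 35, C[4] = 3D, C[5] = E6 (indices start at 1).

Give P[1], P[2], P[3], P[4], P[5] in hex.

CBC decryption: P_i = D(K, C_i) ⊕ C_{i−1}, with C_{0} = IV.
P[1]: D(K, 1D) = B7; B7 ⊕ 83 = 34.
P[2]: D(K, 6A) = EA; EA ⊕ 1D = F7.
P[3]: D(K, 35) = 9F; 9F ⊕ 6A = F5.
P[4]: D(K, 3D) = 97; 97 ⊕ 35 = A2.
P[5]: D(K, E6) = 6E; 6E ⊕ 3D = 53.

P[1] = 34, P[2] = F7, P[3] = F5, P[4] = A2, P[5] = 53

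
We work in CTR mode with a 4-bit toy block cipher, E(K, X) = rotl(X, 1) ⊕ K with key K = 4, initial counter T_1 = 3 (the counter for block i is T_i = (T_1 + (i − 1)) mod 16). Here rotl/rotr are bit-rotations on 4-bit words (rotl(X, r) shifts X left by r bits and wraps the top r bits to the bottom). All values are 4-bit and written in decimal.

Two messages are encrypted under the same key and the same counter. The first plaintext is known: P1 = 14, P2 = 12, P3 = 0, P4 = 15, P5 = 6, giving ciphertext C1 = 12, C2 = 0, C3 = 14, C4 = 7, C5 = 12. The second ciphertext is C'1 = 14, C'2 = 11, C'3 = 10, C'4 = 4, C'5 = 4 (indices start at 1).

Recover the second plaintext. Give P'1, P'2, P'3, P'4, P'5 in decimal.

In CTR with a reused counter, both messages share the same keystream S_i, so C_i ⊕ C'_i = P_i ⊕ P'_i and thus P'_i = P_i ⊕ C_i ⊕ C'_i.
P'1: 14 ⊕ 12 ⊕ 14 = 12.
P'2: 12 ⊕ 0 ⊕ 11 = 7.
P'3: 0 ⊕ 14 ⊕ 10 = 4.
P'4: 15 ⊕ 7 ⊕ 4 = 12.
P'5: 6 ⊕ 12 ⊕ 4 = 14.

P'1 = 12, P'2 = 7, P'3 = 4, P'4 = 12, P'5 = 14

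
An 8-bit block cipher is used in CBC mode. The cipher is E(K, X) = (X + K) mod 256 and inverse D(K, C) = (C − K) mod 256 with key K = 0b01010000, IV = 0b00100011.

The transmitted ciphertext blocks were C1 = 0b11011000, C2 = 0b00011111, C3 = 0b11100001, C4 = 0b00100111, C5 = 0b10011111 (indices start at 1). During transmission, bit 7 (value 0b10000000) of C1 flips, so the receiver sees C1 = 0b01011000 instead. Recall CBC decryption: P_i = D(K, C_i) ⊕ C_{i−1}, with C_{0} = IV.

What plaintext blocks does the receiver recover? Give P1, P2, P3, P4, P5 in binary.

Only C1 changed, to 0b01011000. In CBC, a change in C_i garbles P_i and flips the same bit in P_{i+1}. Decrypting the received ciphertext:
P1: D(K, 0b01011000) = 0b00001000; 0b00001000 ⊕ 0b00100011 = 0b00101011.
P2: D(K, 0b00011111) = 0b11001111; 0b11001111 ⊕ 0b01011000 = 0b10010111.
P3: D(K, 0b11100001) = 0b10010001; 0b10010001 ⊕ 0b00011111 = 0b10001110.
P4: D(K, 0b00100111) = 0b11010111; 0b11010111 ⊕ 0b11100001 = 0b00110110.
P5: D(K, 0b10011111) = 0b01001111; 0b01001111 ⊕ 0b00100111 = 0b01101000.
Blocks that differ from the original plaintext: P1, P2.

P1 = 0b00101011, P2 = 0b10010111, P3 = 0b10001110, P4 = 0b00110110, P5 = 0b01101000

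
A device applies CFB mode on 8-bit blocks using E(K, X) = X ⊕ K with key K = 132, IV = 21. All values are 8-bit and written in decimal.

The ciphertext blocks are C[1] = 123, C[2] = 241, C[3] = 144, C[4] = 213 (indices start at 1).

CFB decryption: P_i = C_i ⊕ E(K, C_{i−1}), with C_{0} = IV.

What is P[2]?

P[2] = 14

P[2]: E(K, 123) = 255; 241 ⊕ 255 = 14.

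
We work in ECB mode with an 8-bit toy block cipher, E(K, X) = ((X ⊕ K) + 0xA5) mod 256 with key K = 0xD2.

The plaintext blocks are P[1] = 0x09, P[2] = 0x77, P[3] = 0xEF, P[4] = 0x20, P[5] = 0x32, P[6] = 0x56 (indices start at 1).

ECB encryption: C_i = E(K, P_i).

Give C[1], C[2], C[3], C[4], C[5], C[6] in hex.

C[1]: E(K, 0x09) = 0x80.
C[2]: E(K, 0x77) = 0x4A.
C[3]: E(K, 0xEF) = 0xE2.
C[4]: E(K, 0x20) = 0x97.
C[5]: E(K, 0x32) = 0x85.
C[6]: E(K, 0x56) = 0x29.

C[1] = 0x80, C[2] = 0x4A, C[3] = 0xE2, C[4] = 0x97, C[5] = 0x85, C[6] = 0x29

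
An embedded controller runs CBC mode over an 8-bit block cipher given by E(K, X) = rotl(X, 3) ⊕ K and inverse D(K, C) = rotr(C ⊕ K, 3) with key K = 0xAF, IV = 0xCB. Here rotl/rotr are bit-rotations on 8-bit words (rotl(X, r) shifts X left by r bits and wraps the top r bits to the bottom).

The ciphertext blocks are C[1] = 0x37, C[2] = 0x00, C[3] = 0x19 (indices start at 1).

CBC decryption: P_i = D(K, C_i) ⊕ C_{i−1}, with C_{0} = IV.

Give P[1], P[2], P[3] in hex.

P[1] = 0xD8, P[2] = 0xC2, P[3] = 0xD6

P[1]: D(K, 0x37) = 0x13; 0x13 ⊕ 0xCB = 0xD8.
P[2]: D(K, 0x00) = 0xF5; 0xF5 ⊕ 0x37 = 0xC2.
P[3]: D(K, 0x19) = 0xD6; 0xD6 ⊕ 0x00 = 0xD6.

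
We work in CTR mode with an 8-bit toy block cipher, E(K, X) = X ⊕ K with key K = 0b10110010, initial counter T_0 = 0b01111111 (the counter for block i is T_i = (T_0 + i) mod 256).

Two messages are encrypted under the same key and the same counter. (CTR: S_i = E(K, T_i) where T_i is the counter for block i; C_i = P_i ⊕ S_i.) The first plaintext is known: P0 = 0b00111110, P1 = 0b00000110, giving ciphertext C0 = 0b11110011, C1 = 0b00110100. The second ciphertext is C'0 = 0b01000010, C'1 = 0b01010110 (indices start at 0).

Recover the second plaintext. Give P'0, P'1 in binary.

P'0 = 0b10001111, P'1 = 0b01100100

In CTR with a reused counter, both messages share the same keystream S_i, so C_i ⊕ C'_i = P_i ⊕ P'_i and thus P'_i = P_i ⊕ C_i ⊕ C'_i.
P'0: 0b00111110 ⊕ 0b11110011 ⊕ 0b01000010 = 0b10001111.
P'1: 0b00000110 ⊕ 0b00110100 ⊕ 0b01010110 = 0b01100100.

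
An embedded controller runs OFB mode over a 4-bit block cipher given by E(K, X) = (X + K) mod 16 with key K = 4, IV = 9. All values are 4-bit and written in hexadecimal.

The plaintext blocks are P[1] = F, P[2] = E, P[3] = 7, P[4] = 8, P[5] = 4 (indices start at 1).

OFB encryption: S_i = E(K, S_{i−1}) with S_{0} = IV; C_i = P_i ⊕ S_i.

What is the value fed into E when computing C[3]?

C[1]: S = E(K, 9) = D; F ⊕ D = 2.
C[2]: S = E(K, D) = 1; E ⊕ 1 = F.
C[3]: S = E(K, 1) = 5; 7 ⊕ 5 = 2.
So the input to E for block [3] is 1.

1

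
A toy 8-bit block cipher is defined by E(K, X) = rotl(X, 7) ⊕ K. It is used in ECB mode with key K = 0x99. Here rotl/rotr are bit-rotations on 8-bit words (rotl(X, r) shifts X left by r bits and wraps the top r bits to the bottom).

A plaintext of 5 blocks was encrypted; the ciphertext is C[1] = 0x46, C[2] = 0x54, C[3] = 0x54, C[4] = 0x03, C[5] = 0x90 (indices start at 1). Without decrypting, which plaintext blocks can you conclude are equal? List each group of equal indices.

ECB encrypts each block independently with the same key, so equal ciphertext blocks imply equal plaintext blocks.
C[2] = C[3] = 0x54, so P[2] = P[3].

P[2] = P[3]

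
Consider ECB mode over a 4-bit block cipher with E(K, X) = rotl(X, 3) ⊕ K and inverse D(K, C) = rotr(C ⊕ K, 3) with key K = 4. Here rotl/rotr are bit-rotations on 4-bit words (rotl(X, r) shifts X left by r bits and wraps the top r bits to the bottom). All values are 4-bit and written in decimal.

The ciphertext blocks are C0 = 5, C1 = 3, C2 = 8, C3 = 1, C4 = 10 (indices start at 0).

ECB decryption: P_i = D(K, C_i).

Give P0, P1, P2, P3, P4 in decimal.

P0 = 2, P1 = 14, P2 = 9, P3 = 10, P4 = 13

P0: D(K, 5) = 2.
P1: D(K, 3) = 14.
P2: D(K, 8) = 9.
P3: D(K, 1) = 10.
P4: D(K, 10) = 13.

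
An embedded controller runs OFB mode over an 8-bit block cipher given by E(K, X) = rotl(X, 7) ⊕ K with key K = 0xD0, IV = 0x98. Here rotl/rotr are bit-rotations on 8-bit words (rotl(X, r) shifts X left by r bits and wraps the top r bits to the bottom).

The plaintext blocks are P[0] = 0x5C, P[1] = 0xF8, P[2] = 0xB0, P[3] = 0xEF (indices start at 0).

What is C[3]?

C[3] = 0xF0

OFB encryption: S_i = E(K, S_{i−1}) with S_{−1} = IV; C_i = P_i ⊕ S_i.
C[0]: S = E(K, 0x98) = 0x9C; 0x5C ⊕ 0x9C = 0xC0.
C[1]: S = E(K, 0x9C) = 0x9E; 0xF8 ⊕ 0x9E = 0x66.
C[2]: S = E(K, 0x9E) = 0x9F; 0xB0 ⊕ 0x9F = 0x2F.
C[3]: S = E(K, 0x9F) = 0x1F; 0xEF ⊕ 0x1F = 0xF0.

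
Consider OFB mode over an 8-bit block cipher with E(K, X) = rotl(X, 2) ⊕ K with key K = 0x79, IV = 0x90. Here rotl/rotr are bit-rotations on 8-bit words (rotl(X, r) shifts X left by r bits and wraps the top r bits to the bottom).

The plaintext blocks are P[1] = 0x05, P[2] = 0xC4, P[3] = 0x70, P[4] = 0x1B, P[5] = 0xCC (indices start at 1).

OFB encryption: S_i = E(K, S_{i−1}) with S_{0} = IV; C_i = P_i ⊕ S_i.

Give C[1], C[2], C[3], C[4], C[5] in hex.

C[1]: S = E(K, 0x90) = 0x3B; 0x05 ⊕ 0x3B = 0x3E.
C[2]: S = E(K, 0x3B) = 0x95; 0xC4 ⊕ 0x95 = 0x51.
C[3]: S = E(K, 0x95) = 0x2F; 0x70 ⊕ 0x2F = 0x5F.
C[4]: S = E(K, 0x2F) = 0xC5; 0x1B ⊕ 0xC5 = 0xDE.
C[5]: S = E(K, 0xC5) = 0x6E; 0xCC ⊕ 0x6E = 0xA2.

C[1] = 0x3E, C[2] = 0x51, C[3] = 0x5F, C[4] = 0xDE, C[5] = 0xA2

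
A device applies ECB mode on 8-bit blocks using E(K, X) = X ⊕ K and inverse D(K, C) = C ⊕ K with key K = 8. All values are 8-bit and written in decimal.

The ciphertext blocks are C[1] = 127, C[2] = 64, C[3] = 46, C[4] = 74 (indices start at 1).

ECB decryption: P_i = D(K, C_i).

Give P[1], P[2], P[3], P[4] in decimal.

P[1] = 119, P[2] = 72, P[3] = 38, P[4] = 66

P[1]: D(K, 127) = 119.
P[2]: D(K, 64) = 72.
P[3]: D(K, 46) = 38.
P[4]: D(K, 74) = 66.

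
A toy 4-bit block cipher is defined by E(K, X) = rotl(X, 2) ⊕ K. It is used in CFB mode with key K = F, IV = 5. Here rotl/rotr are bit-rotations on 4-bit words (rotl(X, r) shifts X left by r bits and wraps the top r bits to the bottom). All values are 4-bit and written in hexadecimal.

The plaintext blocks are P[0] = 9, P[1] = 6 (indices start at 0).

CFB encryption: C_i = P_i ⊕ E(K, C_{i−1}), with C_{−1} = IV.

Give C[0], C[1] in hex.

C[0]: E(K, 5) = A; 9 ⊕ A = 3.
C[1]: E(K, 3) = 3; 6 ⊕ 3 = 5.

C[0] = 3, C[1] = 5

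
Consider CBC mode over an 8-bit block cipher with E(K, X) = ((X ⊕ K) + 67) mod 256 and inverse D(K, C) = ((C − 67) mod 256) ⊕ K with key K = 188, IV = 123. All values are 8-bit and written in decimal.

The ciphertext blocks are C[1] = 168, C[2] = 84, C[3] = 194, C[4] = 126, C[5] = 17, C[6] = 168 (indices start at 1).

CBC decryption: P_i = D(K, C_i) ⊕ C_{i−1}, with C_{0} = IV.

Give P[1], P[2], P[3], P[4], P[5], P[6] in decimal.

P[1]: D(K, 168) = 217; 217 ⊕ 123 = 162.
P[2]: D(K, 84) = 173; 173 ⊕ 168 = 5.
P[3]: D(K, 194) = 195; 195 ⊕ 84 = 151.
P[4]: D(K, 126) = 135; 135 ⊕ 194 = 69.
P[5]: D(K, 17) = 114; 114 ⊕ 126 = 12.
P[6]: D(K, 168) = 217; 217 ⊕ 17 = 200.

P[1] = 162, P[2] = 5, P[3] = 151, P[4] = 69, P[5] = 12, P[6] = 200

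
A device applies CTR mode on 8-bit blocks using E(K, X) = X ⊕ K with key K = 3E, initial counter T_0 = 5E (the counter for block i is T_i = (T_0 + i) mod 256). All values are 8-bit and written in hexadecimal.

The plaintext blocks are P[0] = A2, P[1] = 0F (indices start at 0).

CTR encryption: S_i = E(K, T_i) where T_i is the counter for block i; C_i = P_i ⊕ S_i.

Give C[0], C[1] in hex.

C[0]: T = 5E, S = E(K, T) = 60; A2 ⊕ 60 = C2.
C[1]: T = 5F, S = E(K, T) = 61; 0F ⊕ 61 = 6E.

C[0] = C2, C[1] = 6E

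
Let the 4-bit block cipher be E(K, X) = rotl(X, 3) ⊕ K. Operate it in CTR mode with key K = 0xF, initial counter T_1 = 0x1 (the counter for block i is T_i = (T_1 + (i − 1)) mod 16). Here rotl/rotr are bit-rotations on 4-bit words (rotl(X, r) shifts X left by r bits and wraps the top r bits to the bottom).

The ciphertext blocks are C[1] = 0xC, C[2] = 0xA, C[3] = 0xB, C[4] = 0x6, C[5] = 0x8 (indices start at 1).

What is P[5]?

CTR decryption: S_i = E(K, T_i) where T_i is the counter for block i; P_i = C_i ⊕ S_i.
P[5]: T = 0x5, S = E(K, T) = 0x5; 0x8 ⊕ 0x5 = 0xD.

P[5] = 0xD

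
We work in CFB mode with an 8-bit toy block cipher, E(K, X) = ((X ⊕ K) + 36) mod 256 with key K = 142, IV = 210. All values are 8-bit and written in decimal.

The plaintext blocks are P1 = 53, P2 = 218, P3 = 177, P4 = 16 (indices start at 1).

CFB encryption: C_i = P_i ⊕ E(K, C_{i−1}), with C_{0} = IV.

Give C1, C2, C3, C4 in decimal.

C1 = 181, C2 = 133, C3 = 158, C4 = 36

C1: E(K, 210) = 128; 53 ⊕ 128 = 181.
C2: E(K, 181) = 95; 218 ⊕ 95 = 133.
C3: E(K, 133) = 47; 177 ⊕ 47 = 158.
C4: E(K, 158) = 52; 16 ⊕ 52 = 36.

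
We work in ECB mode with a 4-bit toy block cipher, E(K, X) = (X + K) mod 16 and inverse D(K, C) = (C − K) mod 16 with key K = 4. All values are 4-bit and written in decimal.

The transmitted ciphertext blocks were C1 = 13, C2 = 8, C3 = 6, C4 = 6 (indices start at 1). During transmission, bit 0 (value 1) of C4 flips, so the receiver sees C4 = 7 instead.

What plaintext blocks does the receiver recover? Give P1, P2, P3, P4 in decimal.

ECB decryption: P_i = D(K, C_i).
Only C4 changed, to 7. In ECB, a change in C_i affects only P_i. Decrypting the received ciphertext:
P1: D(K, 13) = 9.
P2: D(K, 8) = 4.
P3: D(K, 6) = 2.
P4: D(K, 7) = 3.
Blocks that differ from the original plaintext: P4.

P1 = 9, P2 = 4, P3 = 2, P4 = 3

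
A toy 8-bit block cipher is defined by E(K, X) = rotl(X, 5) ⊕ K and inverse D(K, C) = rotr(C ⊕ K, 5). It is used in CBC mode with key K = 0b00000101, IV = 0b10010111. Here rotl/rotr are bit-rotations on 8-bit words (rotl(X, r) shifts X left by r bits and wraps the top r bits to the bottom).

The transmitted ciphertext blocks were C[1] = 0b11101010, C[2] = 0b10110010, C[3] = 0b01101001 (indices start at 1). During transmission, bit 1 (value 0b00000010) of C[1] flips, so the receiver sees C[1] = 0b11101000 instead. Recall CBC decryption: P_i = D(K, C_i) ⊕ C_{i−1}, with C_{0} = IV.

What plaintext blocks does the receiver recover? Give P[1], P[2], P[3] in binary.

P[1] = 0b11111000, P[2] = 0b01010101, P[3] = 0b11010001

Only C[1] changed, to 0b11101000. In CBC, a change in C_i garbles P_i and flips the same bit in P_{i+1}. Decrypting the received ciphertext:
P[1]: D(K, 0b11101000) = 0b01101111; 0b01101111 ⊕ 0b10010111 = 0b11111000.
P[2]: D(K, 0b10110010) = 0b10111101; 0b10111101 ⊕ 0b11101000 = 0b01010101.
P[3]: D(K, 0b01101001) = 0b01100011; 0b01100011 ⊕ 0b10110010 = 0b11010001.
Blocks that differ from the original plaintext: P[1], P[2].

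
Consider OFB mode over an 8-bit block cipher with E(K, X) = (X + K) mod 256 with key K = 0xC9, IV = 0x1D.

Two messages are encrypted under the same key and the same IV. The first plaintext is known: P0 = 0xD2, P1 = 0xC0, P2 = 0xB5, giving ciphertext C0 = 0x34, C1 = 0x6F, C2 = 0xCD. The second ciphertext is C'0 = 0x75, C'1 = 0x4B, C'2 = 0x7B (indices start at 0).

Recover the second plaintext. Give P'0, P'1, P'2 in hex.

In OFB with a reused IV, both messages share the same keystream S_i, so C_i ⊕ C'_i = P_i ⊕ P'_i and thus P'_i = P_i ⊕ C_i ⊕ C'_i.
P'0: 0xD2 ⊕ 0x34 ⊕ 0x75 = 0x93.
P'1: 0xC0 ⊕ 0x6F ⊕ 0x4B = 0xE4.
P'2: 0xB5 ⊕ 0xCD ⊕ 0x7B = 0x03.

P'0 = 0x93, P'1 = 0xE4, P'2 = 0x03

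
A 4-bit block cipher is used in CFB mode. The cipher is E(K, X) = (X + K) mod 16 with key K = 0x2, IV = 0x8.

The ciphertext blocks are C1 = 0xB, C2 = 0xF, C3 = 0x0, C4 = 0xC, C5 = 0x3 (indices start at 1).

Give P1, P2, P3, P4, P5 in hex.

P1 = 0x1, P2 = 0x2, P3 = 0x1, P4 = 0xE, P5 = 0xD

CFB decryption: P_i = C_i ⊕ E(K, C_{i−1}), with C_{0} = IV.
P1: E(K, 0x8) = 0xA; 0xB ⊕ 0xA = 0x1.
P2: E(K, 0xB) = 0xD; 0xF ⊕ 0xD = 0x2.
P3: E(K, 0xF) = 0x1; 0x0 ⊕ 0x1 = 0x1.
P4: E(K, 0x0) = 0x2; 0xC ⊕ 0x2 = 0xE.
P5: E(K, 0xC) = 0xE; 0x3 ⊕ 0xE = 0xD.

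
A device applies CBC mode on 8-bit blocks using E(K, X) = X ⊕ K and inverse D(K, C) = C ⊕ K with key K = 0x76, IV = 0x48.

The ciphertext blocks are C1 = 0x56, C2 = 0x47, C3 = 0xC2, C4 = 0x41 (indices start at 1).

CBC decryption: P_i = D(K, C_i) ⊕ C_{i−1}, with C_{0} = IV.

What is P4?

P4: D(K, 0x41) = 0x37; 0x37 ⊕ 0xC2 = 0xF5.

P4 = 0xF5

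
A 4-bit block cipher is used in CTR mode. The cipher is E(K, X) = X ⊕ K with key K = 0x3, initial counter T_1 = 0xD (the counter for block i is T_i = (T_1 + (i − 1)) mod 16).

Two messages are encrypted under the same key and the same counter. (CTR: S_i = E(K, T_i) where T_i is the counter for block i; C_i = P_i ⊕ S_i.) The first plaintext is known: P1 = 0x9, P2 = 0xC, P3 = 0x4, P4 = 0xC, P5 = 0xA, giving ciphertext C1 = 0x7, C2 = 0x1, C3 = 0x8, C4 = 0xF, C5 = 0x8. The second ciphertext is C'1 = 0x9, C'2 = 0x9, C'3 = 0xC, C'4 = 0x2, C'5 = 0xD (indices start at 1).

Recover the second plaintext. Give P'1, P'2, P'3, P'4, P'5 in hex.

P'1 = 0x7, P'2 = 0x4, P'3 = 0x0, P'4 = 0x1, P'5 = 0xF

In CTR with a reused counter, both messages share the same keystream S_i, so C_i ⊕ C'_i = P_i ⊕ P'_i and thus P'_i = P_i ⊕ C_i ⊕ C'_i.
P'1: 0x9 ⊕ 0x7 ⊕ 0x9 = 0x7.
P'2: 0xC ⊕ 0x1 ⊕ 0x9 = 0x4.
P'3: 0x4 ⊕ 0x8 ⊕ 0xC = 0x0.
P'4: 0xC ⊕ 0xF ⊕ 0x2 = 0x1.
P'5: 0xA ⊕ 0x8 ⊕ 0xD = 0xF.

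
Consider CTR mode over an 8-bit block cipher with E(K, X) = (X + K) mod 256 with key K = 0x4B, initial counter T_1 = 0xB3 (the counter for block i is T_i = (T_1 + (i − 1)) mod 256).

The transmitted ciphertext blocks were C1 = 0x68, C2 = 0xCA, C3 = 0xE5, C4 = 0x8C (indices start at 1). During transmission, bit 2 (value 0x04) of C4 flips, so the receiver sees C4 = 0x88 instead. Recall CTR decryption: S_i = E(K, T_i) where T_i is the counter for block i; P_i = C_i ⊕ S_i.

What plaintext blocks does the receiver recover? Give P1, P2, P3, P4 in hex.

Only C4 changed, to 0x88. In CTR, a change in C_i flips the same bit in P_i only; the keystream is unaffected. Decrypting the received ciphertext:
P1: T = 0xB3, S = E(K, T) = 0xFE; 0x68 ⊕ 0xFE = 0x96.
P2: T = 0xB4, S = E(K, T) = 0xFF; 0xCA ⊕ 0xFF = 0x35.
P3: T = 0xB5, S = E(K, T) = 0x00; 0xE5 ⊕ 0x00 = 0xE5.
P4: T = 0xB6, S = E(K, T) = 0x01; 0x88 ⊕ 0x01 = 0x89.
Blocks that differ from the original plaintext: P4.

P1 = 0x96, P2 = 0x35, P3 = 0xE5, P4 = 0x89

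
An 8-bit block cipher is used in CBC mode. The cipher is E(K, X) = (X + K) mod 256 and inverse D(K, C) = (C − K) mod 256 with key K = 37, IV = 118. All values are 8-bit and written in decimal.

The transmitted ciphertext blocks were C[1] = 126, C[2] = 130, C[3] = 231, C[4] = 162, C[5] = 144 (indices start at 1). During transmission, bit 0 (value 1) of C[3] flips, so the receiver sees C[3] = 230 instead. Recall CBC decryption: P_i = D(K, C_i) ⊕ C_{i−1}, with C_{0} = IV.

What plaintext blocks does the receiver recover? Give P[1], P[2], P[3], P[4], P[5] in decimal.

Only C[3] changed, to 230. In CBC, a change in C_i garbles P_i and flips the same bit in P_{i+1}. Decrypting the received ciphertext:
P[1]: D(K, 126) = 89; 89 ⊕ 118 = 47.
P[2]: D(K, 130) = 93; 93 ⊕ 126 = 35.
P[3]: D(K, 230) = 193; 193 ⊕ 130 = 67.
P[4]: D(K, 162) = 125; 125 ⊕ 230 = 155.
P[5]: D(K, 144) = 107; 107 ⊕ 162 = 201.
Blocks that differ from the original plaintext: P[3], P[4].

P[1] = 47, P[2] = 35, P[3] = 67, P[4] = 155, P[5] = 201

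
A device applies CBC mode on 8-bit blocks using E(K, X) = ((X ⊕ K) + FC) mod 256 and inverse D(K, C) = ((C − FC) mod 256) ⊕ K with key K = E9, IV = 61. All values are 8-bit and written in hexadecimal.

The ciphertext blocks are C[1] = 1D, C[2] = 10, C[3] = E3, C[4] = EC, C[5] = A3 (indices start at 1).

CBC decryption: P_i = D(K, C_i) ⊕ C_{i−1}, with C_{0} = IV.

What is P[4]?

P[4] = FA

P[4]: D(K, EC) = 19; 19 ⊕ E3 = FA.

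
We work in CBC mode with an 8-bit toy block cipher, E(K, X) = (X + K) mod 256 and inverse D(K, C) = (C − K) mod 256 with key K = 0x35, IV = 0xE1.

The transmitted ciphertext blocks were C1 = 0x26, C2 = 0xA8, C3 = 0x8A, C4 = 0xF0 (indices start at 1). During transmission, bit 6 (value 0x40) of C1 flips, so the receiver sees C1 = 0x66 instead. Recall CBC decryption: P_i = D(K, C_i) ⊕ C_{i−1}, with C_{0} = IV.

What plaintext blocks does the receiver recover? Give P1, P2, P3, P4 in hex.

P1 = 0xD0, P2 = 0x15, P3 = 0xFD, P4 = 0x31

Only C1 changed, to 0x66. In CBC, a change in C_i garbles P_i and flips the same bit in P_{i+1}. Decrypting the received ciphertext:
P1: D(K, 0x66) = 0x31; 0x31 ⊕ 0xE1 = 0xD0.
P2: D(K, 0xA8) = 0x73; 0x73 ⊕ 0x66 = 0x15.
P3: D(K, 0x8A) = 0x55; 0x55 ⊕ 0xA8 = 0xFD.
P4: D(K, 0xF0) = 0xBB; 0xBB ⊕ 0x8A = 0x31.
Blocks that differ from the original plaintext: P1, P2.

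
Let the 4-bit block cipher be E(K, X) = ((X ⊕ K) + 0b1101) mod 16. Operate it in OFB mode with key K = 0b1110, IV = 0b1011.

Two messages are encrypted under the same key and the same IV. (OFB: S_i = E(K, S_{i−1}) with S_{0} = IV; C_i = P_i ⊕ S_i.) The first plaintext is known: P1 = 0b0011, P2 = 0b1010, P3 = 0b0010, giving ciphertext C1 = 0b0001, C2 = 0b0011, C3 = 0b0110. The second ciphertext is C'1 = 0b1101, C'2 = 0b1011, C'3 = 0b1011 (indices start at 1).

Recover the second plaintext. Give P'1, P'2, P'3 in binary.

In OFB with a reused IV, both messages share the same keystream S_i, so C_i ⊕ C'_i = P_i ⊕ P'_i and thus P'_i = P_i ⊕ C_i ⊕ C'_i.
P'1: 0b0011 ⊕ 0b0001 ⊕ 0b1101 = 0b1111.
P'2: 0b1010 ⊕ 0b0011 ⊕ 0b1011 = 0b0010.
P'3: 0b0010 ⊕ 0b0110 ⊕ 0b1011 = 0b1111.

P'1 = 0b1111, P'2 = 0b0010, P'3 = 0b1111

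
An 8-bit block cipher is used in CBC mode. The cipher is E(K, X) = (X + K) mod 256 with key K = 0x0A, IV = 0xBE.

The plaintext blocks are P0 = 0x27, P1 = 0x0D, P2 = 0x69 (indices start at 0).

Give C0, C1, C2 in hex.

CBC encryption: C_i = E(K, P_i ⊕ C_{i−1}), with C_{−1} = IV.
C0: P0 ⊕ 0xBE = 0x99; E(K, 0x99) = 0xA3.
C1: P1 ⊕ 0xA3 = 0xAE; E(K, 0xAE) = 0xB8.
C2: P2 ⊕ 0xB8 = 0xD1; E(K, 0xD1) = 0xDB.

C0 = 0xA3, C1 = 0xB8, C2 = 0xDB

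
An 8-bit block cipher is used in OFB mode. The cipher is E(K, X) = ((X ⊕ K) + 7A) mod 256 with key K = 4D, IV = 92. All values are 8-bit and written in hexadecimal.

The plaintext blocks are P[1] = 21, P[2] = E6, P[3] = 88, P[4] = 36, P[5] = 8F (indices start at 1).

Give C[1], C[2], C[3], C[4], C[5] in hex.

OFB encryption: S_i = E(K, S_{i−1}) with S_{0} = IV; C_i = P_i ⊕ S_i.
C[1]: S = E(K, 92) = 59; 21 ⊕ 59 = 78.
C[2]: S = E(K, 59) = 8E; E6 ⊕ 8E = 68.
C[3]: S = E(K, 8E) = 3D; 88 ⊕ 3D = B5.
C[4]: S = E(K, 3D) = EA; 36 ⊕ EA = DC.
C[5]: S = E(K, EA) = 21; 8F ⊕ 21 = AE.

C[1] = 78, C[2] = 68, C[3] = B5, C[4] = DC, C[5] = AE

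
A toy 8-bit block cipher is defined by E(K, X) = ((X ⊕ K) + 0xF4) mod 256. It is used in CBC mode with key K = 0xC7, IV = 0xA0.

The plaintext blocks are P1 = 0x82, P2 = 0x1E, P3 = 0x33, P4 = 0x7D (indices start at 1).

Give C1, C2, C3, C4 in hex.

C1 = 0xD9, C2 = 0xF4, C3 = 0xF4, C4 = 0x42

CBC encryption: C_i = E(K, P_i ⊕ C_{i−1}), with C_{0} = IV.
C1: P1 ⊕ 0xA0 = 0x22; E(K, 0x22) = 0xD9.
C2: P2 ⊕ 0xD9 = 0xC7; E(K, 0xC7) = 0xF4.
C3: P3 ⊕ 0xF4 = 0xC7; E(K, 0xC7) = 0xF4.
C4: P4 ⊕ 0xF4 = 0x89; E(K, 0x89) = 0x42.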